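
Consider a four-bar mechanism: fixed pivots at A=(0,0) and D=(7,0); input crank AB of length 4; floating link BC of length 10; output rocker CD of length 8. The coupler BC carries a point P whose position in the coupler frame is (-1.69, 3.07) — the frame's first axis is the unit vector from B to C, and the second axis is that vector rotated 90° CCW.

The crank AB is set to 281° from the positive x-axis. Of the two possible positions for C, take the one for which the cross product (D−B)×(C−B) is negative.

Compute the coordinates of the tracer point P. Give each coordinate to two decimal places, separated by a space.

A=(0,0), D=(7.00,0)
B = A + 4.00·(cos281°, sin281°) = (0.7632, -3.9265)
|BD| = 7.3699
circle(B,10.00) ∩ circle(D,8.00): a=6.1273, h=7.9029
  candidates: C₊=(1.7380,6.0259) cross=58.243; C₋=(10.1590,-7.3499) cross=-58.243
  mode - wants cross < 0 → take C=(10.1590,-7.3499) (cross=-58.243)
ex = (C−B)/|BC| = (0.9396,-0.3423); ey = (0.3423,0.9396)
P = B + -1.69·ex + 3.07·ey = (0.2263,-0.4635)

0.23 -0.46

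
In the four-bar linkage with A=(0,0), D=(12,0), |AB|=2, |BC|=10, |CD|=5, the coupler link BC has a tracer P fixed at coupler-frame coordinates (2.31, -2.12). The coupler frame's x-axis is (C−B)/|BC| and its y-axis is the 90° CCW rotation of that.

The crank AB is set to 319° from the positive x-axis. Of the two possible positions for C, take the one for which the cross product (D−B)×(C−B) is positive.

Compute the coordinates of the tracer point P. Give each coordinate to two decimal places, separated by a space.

A=(0,0), D=(12.00,0)
B = A + 2.00·(cos319°, sin319°) = (1.5094, -1.3121)
|BD| = 10.5723
circle(B,10.00) ∩ circle(D,5.00): a=8.8332, h=4.6878
  candidates: C₊=(9.6925,4.4357) cross=49.561; C₋=(10.8561,-4.8674) cross=-49.561
  mode + wants cross > 0 → take C=(9.6925,4.4357) (cross=49.561)
ex = (C−B)/|BC| = (0.8183,0.5748); ey = (-0.5748,0.8183)
P = B + 2.31·ex + -2.12·ey = (4.6182,-1.7192)

4.62 -1.72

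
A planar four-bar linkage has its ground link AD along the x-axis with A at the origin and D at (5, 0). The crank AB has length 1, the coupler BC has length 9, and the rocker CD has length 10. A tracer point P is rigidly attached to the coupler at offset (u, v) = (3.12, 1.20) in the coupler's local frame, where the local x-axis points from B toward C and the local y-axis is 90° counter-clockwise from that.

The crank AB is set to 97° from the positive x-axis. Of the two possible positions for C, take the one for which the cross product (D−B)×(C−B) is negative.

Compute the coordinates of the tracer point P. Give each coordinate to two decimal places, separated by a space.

0.75 -2.23

A=(0,0), D=(5.00,0)
B = A + 1.00·(cos97°, sin97°) = (-0.1219, 0.9925)
|BD| = 5.2172
circle(B,9.00) ∩ circle(D,10.00): a=0.7877, h=8.9655
  candidates: C₊=(2.3571,9.6444) cross=46.774; C₋=(-1.0542,-7.9590) cross=-46.774
  mode - wants cross < 0 → take C=(-1.0542,-7.9590) (cross=-46.774)
ex = (C−B)/|BC| = (-0.1036,-0.9946); ey = (0.9946,-0.1036)
P = B + 3.12·ex + 1.20·ey = (0.7485,-2.2350)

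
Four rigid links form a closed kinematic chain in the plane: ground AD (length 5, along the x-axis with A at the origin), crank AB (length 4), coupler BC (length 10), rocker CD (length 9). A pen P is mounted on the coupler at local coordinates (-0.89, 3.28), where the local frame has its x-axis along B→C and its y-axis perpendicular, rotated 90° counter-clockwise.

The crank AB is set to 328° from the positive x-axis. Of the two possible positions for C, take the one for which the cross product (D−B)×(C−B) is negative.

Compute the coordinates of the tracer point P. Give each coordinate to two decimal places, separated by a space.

A=(0,0), D=(5.00,0)
B = A + 4.00·(cos328°, sin328°) = (3.3922, -2.1197)
|BD| = 2.6605
circle(B,10.00) ∩ circle(D,9.00): a=4.9010, h=8.7166
  candidates: C₊=(-0.5908,7.0529) cross=23.190; C₋=(13.2989,-3.4826) cross=-23.190
  mode - wants cross < 0 → take C=(13.2989,-3.4826) (cross=-23.190)
ex = (C−B)/|BC| = (0.9907,-0.1363); ey = (0.1363,0.9907)
P = B + -0.89·ex + 3.28·ey = (2.9575,1.2510)

2.96 1.25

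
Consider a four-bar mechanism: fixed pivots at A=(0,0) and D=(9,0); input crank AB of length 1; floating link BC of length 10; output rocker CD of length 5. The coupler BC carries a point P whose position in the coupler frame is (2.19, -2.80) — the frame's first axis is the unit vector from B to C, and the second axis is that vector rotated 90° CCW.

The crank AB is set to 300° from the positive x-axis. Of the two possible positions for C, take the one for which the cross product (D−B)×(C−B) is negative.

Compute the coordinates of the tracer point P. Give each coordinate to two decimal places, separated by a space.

A=(0,0), D=(9.00,0)
B = A + 1.00·(cos300°, sin300°) = (0.5000, -0.8660)
|BD| = 8.5440
circle(B,10.00) ∩ circle(D,5.00): a=8.6610, h=4.9986
  candidates: C₊=(8.6098,4.9847) cross=42.708; C₋=(9.6231,-4.9610) cross=-42.708
  mode - wants cross < 0 → take C=(9.6231,-4.9610) (cross=-42.708)
ex = (C−B)/|BC| = (0.9123,-0.4095); ey = (0.4095,0.9123)
P = B + 2.19·ex + -2.80·ey = (1.3514,-4.3173)

1.35 -4.32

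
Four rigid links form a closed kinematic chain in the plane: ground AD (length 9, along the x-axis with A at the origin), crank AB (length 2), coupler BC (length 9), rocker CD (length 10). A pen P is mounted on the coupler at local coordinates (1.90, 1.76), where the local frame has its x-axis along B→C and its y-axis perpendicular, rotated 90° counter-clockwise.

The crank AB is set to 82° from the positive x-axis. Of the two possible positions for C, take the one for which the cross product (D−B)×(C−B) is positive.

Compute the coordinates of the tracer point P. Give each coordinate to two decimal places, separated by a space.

-0.07 4.55

A=(0,0), D=(9.00,0)
B = A + 2.00·(cos82°, sin82°) = (0.2783, 1.9805)
|BD| = 8.9437
circle(B,9.00) ∩ circle(D,10.00): a=3.4096, h=8.3291
  candidates: C₊=(5.4478,9.3478) cross=74.493; C₋=(1.7589,-6.8968) cross=-74.493
  mode + wants cross > 0 → take C=(5.4478,9.3478) (cross=74.493)
ex = (C−B)/|BC| = (0.5744,0.8186); ey = (-0.8186,0.5744)
P = B + 1.90·ex + 1.76·ey = (-0.0710,4.5468)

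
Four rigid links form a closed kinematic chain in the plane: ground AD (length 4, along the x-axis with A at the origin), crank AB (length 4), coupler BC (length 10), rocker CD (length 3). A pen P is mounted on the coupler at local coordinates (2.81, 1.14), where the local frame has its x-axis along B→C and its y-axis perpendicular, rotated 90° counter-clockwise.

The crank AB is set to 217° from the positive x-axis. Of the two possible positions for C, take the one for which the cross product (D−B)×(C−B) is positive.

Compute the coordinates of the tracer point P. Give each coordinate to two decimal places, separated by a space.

A=(0,0), D=(4.00,0)
B = A + 4.00·(cos217°, sin217°) = (-3.1945, -2.4073)
|BD| = 7.5866
circle(B,10.00) ∩ circle(D,3.00): a=9.7907, h=2.0351
  candidates: C₊=(5.4445,2.6294) cross=15.440; C₋=(6.7360,-1.2306) cross=-15.440
  mode + wants cross > 0 → take C=(5.4445,2.6294) (cross=15.440)
ex = (C−B)/|BC| = (0.8639,0.5037); ey = (-0.5037,0.8639)
P = B + 2.81·ex + 1.14·ey = (-1.3412,-0.0071)

-1.34 -0.01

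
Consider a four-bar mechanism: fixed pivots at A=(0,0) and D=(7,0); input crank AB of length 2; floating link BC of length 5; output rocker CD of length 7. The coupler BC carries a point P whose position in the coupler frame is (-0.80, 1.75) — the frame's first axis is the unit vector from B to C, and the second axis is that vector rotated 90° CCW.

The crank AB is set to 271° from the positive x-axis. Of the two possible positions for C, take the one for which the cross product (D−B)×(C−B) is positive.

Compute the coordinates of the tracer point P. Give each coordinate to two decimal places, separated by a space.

-1.80 -2.58

A=(0,0), D=(7.00,0)
B = A + 2.00·(cos271°, sin271°) = (0.0349, -1.9997)
|BD| = 7.2465
circle(B,5.00) ∩ circle(D,7.00): a=1.9673, h=4.5967
  candidates: C₊=(0.6573,2.9614) cross=33.310; C₋=(3.1943,-5.8751) cross=-33.310
  mode + wants cross > 0 → take C=(0.6573,2.9614) (cross=33.310)
ex = (C−B)/|BC| = (0.1245,0.9922); ey = (-0.9922,0.1245)
P = B + -0.80·ex + 1.75·ey = (-1.8011,-2.5756)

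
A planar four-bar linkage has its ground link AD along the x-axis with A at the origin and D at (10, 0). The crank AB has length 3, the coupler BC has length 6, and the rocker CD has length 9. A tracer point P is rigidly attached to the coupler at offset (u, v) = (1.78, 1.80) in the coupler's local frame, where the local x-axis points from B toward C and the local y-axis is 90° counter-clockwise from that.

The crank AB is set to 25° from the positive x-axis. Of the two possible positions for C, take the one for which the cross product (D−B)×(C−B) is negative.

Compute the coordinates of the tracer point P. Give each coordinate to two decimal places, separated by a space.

A=(0,0), D=(10.00,0)
B = A + 3.00·(cos25°, sin25°) = (2.7189, 1.2679)
|BD| = 7.3906
circle(B,6.00) ∩ circle(D,9.00): a=0.6509, h=5.9646
  candidates: C₊=(4.3834,7.0324) cross=44.082; C₋=(2.3370,-4.7200) cross=-44.082
  mode - wants cross < 0 → take C=(2.3370,-4.7200) (cross=-44.082)
ex = (C−B)/|BC| = (-0.0637,-0.9980); ey = (0.9980,-0.0637)
P = B + 1.78·ex + 1.80·ey = (4.4020,-0.6231)

4.40 -0.62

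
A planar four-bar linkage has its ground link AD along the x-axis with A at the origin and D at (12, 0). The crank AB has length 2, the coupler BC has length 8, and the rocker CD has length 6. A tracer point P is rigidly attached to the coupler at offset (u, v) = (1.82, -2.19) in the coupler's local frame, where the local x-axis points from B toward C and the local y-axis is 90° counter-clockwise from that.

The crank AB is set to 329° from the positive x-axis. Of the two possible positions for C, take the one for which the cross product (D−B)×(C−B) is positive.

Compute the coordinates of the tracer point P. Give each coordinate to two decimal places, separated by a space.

A=(0,0), D=(12.00,0)
B = A + 2.00·(cos329°, sin329°) = (1.7143, -1.0301)
|BD| = 10.3371
circle(B,8.00) ∩ circle(D,6.00): a=6.5229, h=4.6316
  candidates: C₊=(7.7432,4.2285) cross=47.877; C₋=(8.6663,-4.9886) cross=-47.877
  mode + wants cross > 0 → take C=(7.7432,4.2285) (cross=47.877)
ex = (C−B)/|BC| = (0.7536,0.6573); ey = (-0.6573,0.7536)
P = B + 1.82·ex + -2.19·ey = (4.5254,-1.4842)

4.53 -1.48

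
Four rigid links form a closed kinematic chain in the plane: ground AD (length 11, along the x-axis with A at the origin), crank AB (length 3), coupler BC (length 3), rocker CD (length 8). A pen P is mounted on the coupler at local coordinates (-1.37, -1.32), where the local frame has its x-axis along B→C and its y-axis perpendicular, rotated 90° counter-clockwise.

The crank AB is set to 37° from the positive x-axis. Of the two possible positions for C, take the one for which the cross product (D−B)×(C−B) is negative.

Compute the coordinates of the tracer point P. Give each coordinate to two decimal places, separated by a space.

0.80 2.84

A=(0,0), D=(11.00,0)
B = A + 3.00·(cos37°, sin37°) = (2.3959, 1.8054)
|BD| = 8.7915
circle(B,3.00) ∩ circle(D,8.00): a=1.2677, h=2.7190
  candidates: C₊=(4.1950,4.2061) cross=23.904; C₋=(3.0782,-1.1159) cross=-23.904
  mode - wants cross < 0 → take C=(3.0782,-1.1159) (cross=-23.904)
ex = (C−B)/|BC| = (0.2274,-0.9738); ey = (0.9738,0.2274)
P = B + -1.37·ex + -1.32·ey = (0.7989,2.8393)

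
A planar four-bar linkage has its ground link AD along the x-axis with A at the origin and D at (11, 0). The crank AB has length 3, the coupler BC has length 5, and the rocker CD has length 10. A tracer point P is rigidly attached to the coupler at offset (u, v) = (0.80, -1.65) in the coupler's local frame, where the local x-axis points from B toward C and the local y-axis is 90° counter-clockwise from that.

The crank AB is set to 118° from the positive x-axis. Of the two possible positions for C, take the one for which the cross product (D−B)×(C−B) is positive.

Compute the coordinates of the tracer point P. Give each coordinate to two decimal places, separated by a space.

A=(0,0), D=(11.00,0)
B = A + 3.00·(cos118°, sin118°) = (-1.4084, 2.6488)
|BD| = 12.6880
circle(B,5.00) ∩ circle(D,10.00): a=3.3884, h=3.6767
  candidates: C₊=(2.6730,5.5372) cross=46.650; C₋=(1.1378,-1.6543) cross=-46.650
  mode + wants cross > 0 → take C=(2.6730,5.5372) (cross=46.650)
ex = (C−B)/|BC| = (0.8163,0.5777); ey = (-0.5777,0.8163)
P = B + 0.80·ex + -1.65·ey = (0.1978,1.7641)

0.20 1.76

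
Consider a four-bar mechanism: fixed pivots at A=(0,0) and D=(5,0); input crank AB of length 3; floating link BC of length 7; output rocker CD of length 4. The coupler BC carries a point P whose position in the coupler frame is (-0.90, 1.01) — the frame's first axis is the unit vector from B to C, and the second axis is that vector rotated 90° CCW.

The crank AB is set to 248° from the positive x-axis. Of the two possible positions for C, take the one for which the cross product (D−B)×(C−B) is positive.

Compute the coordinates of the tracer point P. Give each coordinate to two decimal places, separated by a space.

A=(0,0), D=(5.00,0)
B = A + 3.00·(cos248°, sin248°) = (-1.1238, -2.7816)
|BD| = 6.7259
circle(B,7.00) ∩ circle(D,4.00): a=5.8162, h=3.8952
  candidates: C₊=(2.5608,3.1702) cross=26.199; C₋=(5.7825,-3.9227) cross=-26.199
  mode + wants cross > 0 → take C=(2.5608,3.1702) (cross=26.199)
ex = (C−B)/|BC| = (0.5264,0.8503); ey = (-0.8503,0.5264)
P = B + -0.90·ex + 1.01·ey = (-2.4563,-3.0151)

-2.46 -3.02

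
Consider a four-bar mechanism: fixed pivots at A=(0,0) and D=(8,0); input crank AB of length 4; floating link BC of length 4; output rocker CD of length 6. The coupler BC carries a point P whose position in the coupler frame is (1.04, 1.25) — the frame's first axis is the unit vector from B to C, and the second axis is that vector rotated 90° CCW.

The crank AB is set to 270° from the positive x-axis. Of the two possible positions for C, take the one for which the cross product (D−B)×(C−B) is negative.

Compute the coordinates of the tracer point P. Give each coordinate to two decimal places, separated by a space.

1.17 -2.87

A=(0,0), D=(8.00,0)
B = A + 4.00·(cos270°, sin270°) = (-0.0000, -4.0000)
|BD| = 8.9443
circle(B,4.00) ∩ circle(D,6.00): a=3.3541, h=2.1794
  candidates: C₊=(2.0253,-0.5506) cross=19.494; C₋=(3.9747,-4.4494) cross=-19.494
  mode - wants cross < 0 → take C=(3.9747,-4.4494) (cross=-19.494)
ex = (C−B)/|BC| = (0.9937,-0.1123); ey = (0.1123,0.9937)
P = B + 1.04·ex + 1.25·ey = (1.1738,-2.8747)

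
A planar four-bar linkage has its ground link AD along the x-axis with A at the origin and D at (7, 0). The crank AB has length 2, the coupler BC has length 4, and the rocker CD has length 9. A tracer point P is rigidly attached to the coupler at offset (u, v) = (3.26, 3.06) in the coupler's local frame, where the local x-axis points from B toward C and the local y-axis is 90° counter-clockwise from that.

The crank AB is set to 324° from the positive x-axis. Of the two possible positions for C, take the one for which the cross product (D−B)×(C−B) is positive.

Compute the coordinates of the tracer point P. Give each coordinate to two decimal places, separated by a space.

-2.65 -2.51

A=(0,0), D=(7.00,0)
B = A + 2.00·(cos324°, sin324°) = (1.6180, -1.1756)
|BD| = 5.5089
circle(B,4.00) ∩ circle(D,9.00): a=-3.1452, h=2.4714
  candidates: C₊=(-1.9821,0.5678) cross=13.615; C₋=(-0.9273,-4.2612) cross=-13.615
  mode + wants cross > 0 → take C=(-1.9821,0.5678) (cross=13.615)
ex = (C−B)/|BC| = (-0.9000,0.4358); ey = (-0.4358,-0.9000)
P = B + 3.26·ex + 3.06·ey = (-2.6497,-2.5088)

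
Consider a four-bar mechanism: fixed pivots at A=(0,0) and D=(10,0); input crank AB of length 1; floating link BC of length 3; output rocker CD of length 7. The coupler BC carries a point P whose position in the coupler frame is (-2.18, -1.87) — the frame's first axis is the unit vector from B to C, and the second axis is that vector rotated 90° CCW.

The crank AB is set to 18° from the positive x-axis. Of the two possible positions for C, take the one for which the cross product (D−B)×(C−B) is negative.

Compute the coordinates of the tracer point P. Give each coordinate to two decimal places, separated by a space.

-1.92 0.35

A=(0,0), D=(10.00,0)
B = A + 1.00·(cos18°, sin18°) = (0.9511, 0.3090)
|BD| = 9.0542
circle(B,3.00) ∩ circle(D,7.00): a=2.3182, h=1.9042
  candidates: C₊=(3.3329,2.1330) cross=17.241; C₋=(3.2029,-1.6732) cross=-17.241
  mode - wants cross < 0 → take C=(3.2029,-1.6732) (cross=-17.241)
ex = (C−B)/|BC| = (0.7506,-0.6607); ey = (0.6607,0.7506)
P = B + -2.18·ex + -1.87·ey = (-1.9209,0.3458)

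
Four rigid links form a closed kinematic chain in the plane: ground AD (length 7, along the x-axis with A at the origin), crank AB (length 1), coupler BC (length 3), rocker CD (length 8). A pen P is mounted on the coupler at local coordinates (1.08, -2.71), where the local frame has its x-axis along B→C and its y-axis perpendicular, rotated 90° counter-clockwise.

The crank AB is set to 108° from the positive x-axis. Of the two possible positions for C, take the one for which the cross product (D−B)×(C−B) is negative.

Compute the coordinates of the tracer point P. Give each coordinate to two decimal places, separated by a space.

A=(0,0), D=(7.00,0)
B = A + 1.00·(cos108°, sin108°) = (-0.3090, 0.9511)
|BD| = 7.3706
circle(B,3.00) ∩ circle(D,8.00): a=-0.0457, h=2.9997
  candidates: C₊=(0.0327,3.9315) cross=22.109; C₋=(-0.7414,-2.0176) cross=-22.109
  mode - wants cross < 0 → take C=(-0.7414,-2.0176) (cross=-22.109)
ex = (C−B)/|BC| = (-0.1441,-0.9896); ey = (0.9896,-0.1441)
P = B + 1.08·ex + -2.71·ey = (-3.1464,0.2729)

-3.15 0.27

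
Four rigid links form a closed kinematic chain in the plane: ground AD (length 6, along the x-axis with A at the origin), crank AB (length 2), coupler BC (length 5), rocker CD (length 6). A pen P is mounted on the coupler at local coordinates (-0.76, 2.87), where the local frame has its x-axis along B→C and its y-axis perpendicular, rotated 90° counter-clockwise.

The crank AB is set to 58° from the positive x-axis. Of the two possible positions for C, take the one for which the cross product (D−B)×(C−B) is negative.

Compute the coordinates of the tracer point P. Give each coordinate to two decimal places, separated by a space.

3.94 2.42

A=(0,0), D=(6.00,0)
B = A + 2.00·(cos58°, sin58°) = (1.0598, 1.6961)
|BD| = 5.2232
circle(B,5.00) ∩ circle(D,6.00): a=1.5586, h=4.7509
  candidates: C₊=(4.0767,5.6834) cross=24.815; C₋=(0.9913,-3.3034) cross=-24.815
  mode - wants cross < 0 → take C=(0.9913,-3.3034) (cross=-24.815)
ex = (C−B)/|BC| = (-0.0137,-0.9999); ey = (0.9999,-0.0137)
P = B + -0.76·ex + 2.87·ey = (3.9400,2.4167)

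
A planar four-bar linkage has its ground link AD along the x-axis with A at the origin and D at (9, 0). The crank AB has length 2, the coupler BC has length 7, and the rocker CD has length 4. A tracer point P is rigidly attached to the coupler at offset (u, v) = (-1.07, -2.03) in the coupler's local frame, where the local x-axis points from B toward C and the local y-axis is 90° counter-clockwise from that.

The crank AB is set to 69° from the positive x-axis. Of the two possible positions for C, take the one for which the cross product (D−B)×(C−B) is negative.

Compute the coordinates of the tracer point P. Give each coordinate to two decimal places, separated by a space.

A=(0,0), D=(9.00,0)
B = A + 2.00·(cos69°, sin69°) = (0.7167, 1.8672)
|BD| = 8.4911
circle(B,7.00) ∩ circle(D,4.00): a=6.1888, h=3.2710
  candidates: C₊=(7.4733,3.6972) cross=27.774; C₋=(6.0347,-2.6846) cross=-27.774
  mode - wants cross < 0 → take C=(6.0347,-2.6846) (cross=-27.774)
ex = (C−B)/|BC| = (0.7597,-0.6503); ey = (0.6503,0.7597)
P = B + -1.07·ex + -2.03·ey = (-1.4162,1.0207)

-1.42 1.02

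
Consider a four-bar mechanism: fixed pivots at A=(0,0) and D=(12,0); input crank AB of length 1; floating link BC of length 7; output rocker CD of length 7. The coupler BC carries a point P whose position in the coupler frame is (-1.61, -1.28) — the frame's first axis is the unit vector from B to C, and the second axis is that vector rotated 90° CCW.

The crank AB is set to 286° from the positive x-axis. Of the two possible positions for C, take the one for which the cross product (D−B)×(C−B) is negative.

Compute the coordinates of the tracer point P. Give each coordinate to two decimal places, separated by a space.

A=(0,0), D=(12.00,0)
B = A + 1.00·(cos286°, sin286°) = (0.2756, -0.9613)
|BD| = 11.7637
circle(B,7.00) ∩ circle(D,7.00): a=5.8819, h=3.7952
  candidates: C₊=(5.8277,3.3019) cross=44.646; C₋=(6.4479,-4.2632) cross=-44.646
  mode - wants cross < 0 → take C=(6.4479,-4.2632) (cross=-44.646)
ex = (C−B)/|BC| = (0.8818,-0.4717); ey = (0.4717,0.8818)
P = B + -1.61·ex + -1.28·ey = (-1.7478,-1.3305)

-1.75 -1.33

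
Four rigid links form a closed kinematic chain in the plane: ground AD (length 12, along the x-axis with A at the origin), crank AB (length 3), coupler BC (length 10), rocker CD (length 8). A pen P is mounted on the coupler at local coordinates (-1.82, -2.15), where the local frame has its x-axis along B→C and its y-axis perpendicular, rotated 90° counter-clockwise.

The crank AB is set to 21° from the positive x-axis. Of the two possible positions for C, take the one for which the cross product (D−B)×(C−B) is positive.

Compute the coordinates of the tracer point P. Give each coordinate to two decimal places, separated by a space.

A=(0,0), D=(12.00,0)
B = A + 3.00·(cos21°, sin21°) = (2.8007, 1.0751)
|BD| = 9.2619
circle(B,10.00) ∩ circle(D,8.00): a=6.5744, h=7.5351
  candidates: C₊=(10.2053,7.7961) cross=69.789; C₋=(8.4560,-7.1722) cross=-69.789
  mode + wants cross > 0 → take C=(10.2053,7.7961) (cross=69.789)
ex = (C−B)/|BC| = (0.7405,0.6721); ey = (-0.6721,0.7405)
P = B + -1.82·ex + -2.15·ey = (2.8981,-1.7401)

2.90 -1.74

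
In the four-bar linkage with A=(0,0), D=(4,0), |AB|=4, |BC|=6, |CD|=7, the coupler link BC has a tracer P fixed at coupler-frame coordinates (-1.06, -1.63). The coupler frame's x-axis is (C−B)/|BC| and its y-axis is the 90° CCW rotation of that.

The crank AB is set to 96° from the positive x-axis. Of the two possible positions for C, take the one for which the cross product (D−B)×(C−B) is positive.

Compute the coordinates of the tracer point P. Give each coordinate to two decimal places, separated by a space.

-0.53 2.04

A=(0,0), D=(4.00,0)
B = A + 4.00·(cos96°, sin96°) = (-0.4181, 3.9781)
|BD| = 5.9452
circle(B,6.00) ∩ circle(D,7.00): a=1.8793, h=5.6981
  candidates: C₊=(4.7912,6.9551) cross=33.876; C₋=(-2.8343,-1.5139) cross=-33.876
  mode + wants cross > 0 → take C=(4.7912,6.9551) (cross=33.876)
ex = (C−B)/|BC| = (0.8682,0.4962); ey = (-0.4962,0.8682)
P = B + -1.06·ex + -1.63·ey = (-0.5297,2.0369)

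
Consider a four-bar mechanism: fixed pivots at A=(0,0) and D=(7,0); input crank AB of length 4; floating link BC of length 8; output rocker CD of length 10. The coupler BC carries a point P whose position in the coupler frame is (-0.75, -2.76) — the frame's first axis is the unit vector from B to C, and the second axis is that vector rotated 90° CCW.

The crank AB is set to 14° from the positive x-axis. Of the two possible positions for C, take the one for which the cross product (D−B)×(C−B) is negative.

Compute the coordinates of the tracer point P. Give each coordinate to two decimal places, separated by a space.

2.51 3.48

A=(0,0), D=(7.00,0)
B = A + 4.00·(cos14°, sin14°) = (3.8812, 0.9677)
|BD| = 3.2655
circle(B,8.00) ∩ circle(D,10.00): a=-3.8794, h=6.9964
  candidates: C₊=(2.2493,8.7995) cross=22.847; C₋=(-1.8973,-4.5649) cross=-22.847
  mode - wants cross < 0 → take C=(-1.8973,-4.5649) (cross=-22.847)
ex = (C−B)/|BC| = (-0.7223,-0.6916); ey = (0.6916,-0.7223)
P = B + -0.75·ex + -2.76·ey = (2.5142,3.4799)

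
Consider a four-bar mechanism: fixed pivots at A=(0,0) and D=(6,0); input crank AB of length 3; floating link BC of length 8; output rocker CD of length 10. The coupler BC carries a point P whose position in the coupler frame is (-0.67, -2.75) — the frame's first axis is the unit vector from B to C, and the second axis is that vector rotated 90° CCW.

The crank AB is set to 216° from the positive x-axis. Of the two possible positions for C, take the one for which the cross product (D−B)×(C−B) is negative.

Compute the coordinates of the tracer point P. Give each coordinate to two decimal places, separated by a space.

A=(0,0), D=(6.00,0)
B = A + 3.00·(cos216°, sin216°) = (-2.4271, -1.7634)
|BD| = 8.6096
circle(B,8.00) ∩ circle(D,10.00): a=2.2141, h=7.6875
  candidates: C₊=(-1.8344,6.2147) cross=66.186; C₋=(1.3146,-8.8344) cross=-66.186
  mode - wants cross < 0 → take C=(1.3146,-8.8344) (cross=-66.186)
ex = (C−B)/|BC| = (0.4677,-0.8839); ey = (0.8839,0.4677)
P = B + -0.67·ex + -2.75·ey = (-5.1711,-2.4573)

-5.17 -2.46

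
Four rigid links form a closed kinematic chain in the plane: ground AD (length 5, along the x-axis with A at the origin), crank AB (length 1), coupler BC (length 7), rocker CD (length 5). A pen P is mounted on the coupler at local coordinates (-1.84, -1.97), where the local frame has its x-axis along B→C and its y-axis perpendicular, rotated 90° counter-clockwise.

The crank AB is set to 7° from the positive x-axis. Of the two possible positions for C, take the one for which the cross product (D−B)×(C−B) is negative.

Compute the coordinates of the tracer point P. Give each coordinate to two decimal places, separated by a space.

A=(0,0), D=(5.00,0)
B = A + 1.00·(cos7°, sin7°) = (0.9925, 0.1219)
|BD| = 4.0093
circle(B,7.00) ∩ circle(D,5.00): a=4.9977, h=4.9013
  candidates: C₊=(6.1369,4.8690) cross=19.651; C₋=(5.8389,-4.9291) cross=-19.651
  mode - wants cross < 0 → take C=(5.8389,-4.9291) (cross=-19.651)
ex = (C−B)/|BC| = (0.6923,-0.7216); ey = (0.7216,0.6923)
P = B + -1.84·ex + -1.97·ey = (-1.7029,0.0856)

-1.70 0.09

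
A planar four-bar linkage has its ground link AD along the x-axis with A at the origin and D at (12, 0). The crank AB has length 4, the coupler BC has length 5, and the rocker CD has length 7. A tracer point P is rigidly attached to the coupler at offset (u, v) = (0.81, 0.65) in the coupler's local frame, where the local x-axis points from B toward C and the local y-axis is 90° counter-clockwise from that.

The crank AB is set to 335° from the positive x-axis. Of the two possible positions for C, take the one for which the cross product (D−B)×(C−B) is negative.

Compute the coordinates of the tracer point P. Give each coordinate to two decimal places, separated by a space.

4.66 -1.78

A=(0,0), D=(12.00,0)
B = A + 4.00·(cos335°, sin335°) = (3.6252, -1.6905)
|BD| = 8.5437
circle(B,5.00) ∩ circle(D,7.00): a=2.8673, h=4.0962
  candidates: C₊=(5.6254,2.8920) cross=34.996; C₋=(7.2463,-5.1383) cross=-34.996
  mode - wants cross < 0 → take C=(7.2463,-5.1383) (cross=-34.996)
ex = (C−B)/|BC| = (0.7242,-0.6896); ey = (0.6896,0.7242)
P = B + 0.81·ex + 0.65·ey = (4.6601,-1.7783)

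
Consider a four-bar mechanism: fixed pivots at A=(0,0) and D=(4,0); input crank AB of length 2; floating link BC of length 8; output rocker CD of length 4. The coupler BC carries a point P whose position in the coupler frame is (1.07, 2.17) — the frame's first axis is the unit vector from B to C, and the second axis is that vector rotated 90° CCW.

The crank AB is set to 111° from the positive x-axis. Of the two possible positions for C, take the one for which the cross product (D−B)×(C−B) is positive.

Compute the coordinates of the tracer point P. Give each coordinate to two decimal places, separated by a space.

A=(0,0), D=(4.00,0)
B = A + 2.00·(cos111°, sin111°) = (-0.7167, 1.8672)
|BD| = 5.0729
circle(B,8.00) ∩ circle(D,4.00): a=7.2675, h=3.3442
  candidates: C₊=(7.2715,2.3016) cross=16.965; C₋=(4.8097,-3.9172) cross=-16.965
  mode + wants cross > 0 → take C=(7.2715,2.3016) (cross=16.965)
ex = (C−B)/|BC| = (0.9985,0.0543); ey = (-0.0543,0.9985)
P = B + 1.07·ex + 2.17·ey = (0.2338,4.0921)

0.23 4.09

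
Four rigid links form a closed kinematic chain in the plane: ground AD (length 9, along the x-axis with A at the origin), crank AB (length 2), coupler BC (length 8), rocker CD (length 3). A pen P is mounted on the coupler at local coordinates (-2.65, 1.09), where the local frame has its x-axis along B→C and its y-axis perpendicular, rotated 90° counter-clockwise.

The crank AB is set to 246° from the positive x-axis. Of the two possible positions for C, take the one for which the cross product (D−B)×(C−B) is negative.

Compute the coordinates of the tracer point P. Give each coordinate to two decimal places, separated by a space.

-3.38 -0.56

A=(0,0), D=(9.00,0)
B = A + 2.00·(cos246°, sin246°) = (-0.8135, -1.8271)
|BD| = 9.9821
circle(B,8.00) ∩ circle(D,3.00): a=7.7460, h=1.9999
  candidates: C₊=(6.4356,1.5569) cross=19.964; C₋=(7.1677,-2.3754) cross=-19.964
  mode - wants cross < 0 → take C=(7.1677,-2.3754) (cross=-19.964)
ex = (C−B)/|BC| = (0.9976,-0.0685); ey = (0.0685,0.9976)
P = B + -2.65·ex + 1.09·ey = (-3.3825,-0.5580)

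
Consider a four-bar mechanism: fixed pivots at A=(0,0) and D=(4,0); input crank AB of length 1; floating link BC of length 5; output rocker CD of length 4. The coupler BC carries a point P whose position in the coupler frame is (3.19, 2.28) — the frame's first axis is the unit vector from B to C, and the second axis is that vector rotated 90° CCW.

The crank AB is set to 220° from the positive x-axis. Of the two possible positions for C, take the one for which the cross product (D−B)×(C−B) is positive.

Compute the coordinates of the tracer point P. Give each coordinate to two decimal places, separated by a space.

A=(0,0), D=(4.00,0)
B = A + 1.00·(cos220°, sin220°) = (-0.7660, -0.6428)
|BD| = 4.8092
circle(B,5.00) ∩ circle(D,4.00): a=3.3403, h=3.7205
  candidates: C₊=(2.0470,3.4908) cross=17.893; C₋=(3.0416,-3.8835) cross=-17.893
  mode + wants cross > 0 → take C=(2.0470,3.4908) (cross=17.893)
ex = (C−B)/|BC| = (0.5626,0.8267); ey = (-0.8267,0.5626)
P = B + 3.19·ex + 2.28·ey = (-0.8562,3.2772)

-0.86 3.28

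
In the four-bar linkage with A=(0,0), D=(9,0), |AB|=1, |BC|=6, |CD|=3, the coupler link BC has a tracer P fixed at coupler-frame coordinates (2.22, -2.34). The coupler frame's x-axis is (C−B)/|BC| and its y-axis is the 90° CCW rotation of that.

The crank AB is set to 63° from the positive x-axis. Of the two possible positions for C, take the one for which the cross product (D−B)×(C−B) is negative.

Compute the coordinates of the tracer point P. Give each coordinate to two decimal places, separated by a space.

1.84 -2.02

A=(0,0), D=(9.00,0)
B = A + 1.00·(cos63°, sin63°) = (0.4540, 0.8910)
|BD| = 8.5923
circle(B,6.00) ∩ circle(D,3.00): a=5.8673, h=1.2547
  candidates: C₊=(6.4198,1.5306) cross=10.781; C₋=(6.1596,-0.9654) cross=-10.781
  mode - wants cross < 0 → take C=(6.1596,-0.9654) (cross=-10.781)
ex = (C−B)/|BC| = (0.9509,-0.3094); ey = (0.3094,0.9509)
P = B + 2.22·ex + -2.34·ey = (1.8411,-2.0210)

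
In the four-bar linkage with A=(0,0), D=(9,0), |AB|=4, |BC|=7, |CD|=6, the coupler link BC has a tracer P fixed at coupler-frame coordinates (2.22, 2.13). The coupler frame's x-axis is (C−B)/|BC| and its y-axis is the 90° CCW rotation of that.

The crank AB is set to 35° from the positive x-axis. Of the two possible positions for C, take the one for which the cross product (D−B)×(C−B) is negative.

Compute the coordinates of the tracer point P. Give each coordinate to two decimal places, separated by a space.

A=(0,0), D=(9.00,0)
B = A + 4.00·(cos35°, sin35°) = (3.2766, 2.2943)
|BD| = 6.1661
circle(B,7.00) ∩ circle(D,6.00): a=4.1372, h=5.6465
  candidates: C₊=(9.2177,5.9960) cross=34.817; C₋=(5.0158,-4.4862) cross=-34.817
  mode - wants cross < 0 → take C=(5.0158,-4.4862) (cross=-34.817)
ex = (C−B)/|BC| = (0.2485,-0.9686); ey = (0.9686,0.2485)
P = B + 2.22·ex + 2.13·ey = (5.8914,0.6731)

5.89 0.67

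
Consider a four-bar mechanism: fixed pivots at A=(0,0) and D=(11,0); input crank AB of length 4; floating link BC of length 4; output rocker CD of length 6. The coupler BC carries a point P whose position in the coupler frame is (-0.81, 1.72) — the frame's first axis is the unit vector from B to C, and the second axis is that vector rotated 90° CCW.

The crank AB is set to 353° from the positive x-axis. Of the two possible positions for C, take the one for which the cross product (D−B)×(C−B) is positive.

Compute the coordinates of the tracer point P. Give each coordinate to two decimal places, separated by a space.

2.07 -0.40

A=(0,0), D=(11.00,0)
B = A + 4.00·(cos353°, sin353°) = (3.9702, -0.4875)
|BD| = 7.0467
circle(B,4.00) ∩ circle(D,6.00): a=2.1042, h=3.4018
  candidates: C₊=(5.8341,3.0517) cross=23.971; C₋=(6.3047,-3.7355) cross=-23.971
  mode + wants cross > 0 → take C=(5.8341,3.0517) (cross=23.971)
ex = (C−B)/|BC| = (0.4660,0.8848); ey = (-0.8848,0.4660)
P = B + -0.81·ex + 1.72·ey = (2.0709,-0.4027)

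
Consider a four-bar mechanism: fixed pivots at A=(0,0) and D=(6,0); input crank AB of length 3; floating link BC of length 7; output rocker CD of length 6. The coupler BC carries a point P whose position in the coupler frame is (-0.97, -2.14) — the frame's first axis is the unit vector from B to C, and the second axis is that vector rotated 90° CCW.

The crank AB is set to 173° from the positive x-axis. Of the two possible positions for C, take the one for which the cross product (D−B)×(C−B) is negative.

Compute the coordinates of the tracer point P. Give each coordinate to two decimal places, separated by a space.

-5.16 -0.49

A=(0,0), D=(6.00,0)
B = A + 3.00·(cos173°, sin173°) = (-2.9776, 0.3656)
|BD| = 8.9851
circle(B,7.00) ∩ circle(D,6.00): a=5.2160, h=4.6684
  candidates: C₊=(2.4240,4.8179) cross=41.946; C₋=(2.0440,-4.5111) cross=-41.946
  mode - wants cross < 0 → take C=(2.0440,-4.5111) (cross=-41.946)
ex = (C−B)/|BC| = (0.7174,-0.6967); ey = (0.6967,0.7174)
P = B + -0.97·ex + -2.14·ey = (-5.1644,-0.4938)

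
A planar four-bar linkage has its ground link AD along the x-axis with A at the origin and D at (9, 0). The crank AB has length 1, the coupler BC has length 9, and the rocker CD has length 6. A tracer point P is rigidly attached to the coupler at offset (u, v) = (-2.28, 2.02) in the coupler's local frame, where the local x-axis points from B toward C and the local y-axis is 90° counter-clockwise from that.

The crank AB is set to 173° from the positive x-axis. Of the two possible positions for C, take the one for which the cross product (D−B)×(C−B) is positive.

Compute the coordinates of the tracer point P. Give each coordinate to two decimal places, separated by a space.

-4.02 0.43

A=(0,0), D=(9.00,0)
B = A + 1.00·(cos173°, sin173°) = (-0.9925, 0.1219)
|BD| = 9.9933
circle(B,9.00) ∩ circle(D,6.00): a=7.2482, h=5.3352
  candidates: C₊=(6.3201,5.3683) cross=53.316; C₋=(6.1900,-5.3013) cross=-53.316
  mode + wants cross > 0 → take C=(6.3201,5.3683) (cross=53.316)
ex = (C−B)/|BC| = (0.8125,0.5829); ey = (-0.5829,0.8125)
P = B + -2.28·ex + 2.02·ey = (-4.0226,0.4341)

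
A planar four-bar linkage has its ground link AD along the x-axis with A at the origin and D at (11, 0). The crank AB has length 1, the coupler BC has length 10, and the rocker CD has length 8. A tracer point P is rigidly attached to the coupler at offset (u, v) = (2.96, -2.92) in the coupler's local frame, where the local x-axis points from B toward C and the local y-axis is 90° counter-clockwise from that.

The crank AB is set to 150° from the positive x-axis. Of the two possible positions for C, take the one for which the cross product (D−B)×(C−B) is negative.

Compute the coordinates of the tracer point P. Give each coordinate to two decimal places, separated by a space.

A=(0,0), D=(11.00,0)
B = A + 1.00·(cos150°, sin150°) = (-0.8660, 0.5000)
|BD| = 11.8766
circle(B,10.00) ∩ circle(D,8.00): a=7.4539, h=6.6663
  candidates: C₊=(6.8619,6.8466) cross=79.173; C₋=(6.3006,-6.4742) cross=-79.173
  mode - wants cross < 0 → take C=(6.3006,-6.4742) (cross=-79.173)
ex = (C−B)/|BC| = (0.7167,-0.6974); ey = (0.6974,0.7167)
P = B + 2.96·ex + -2.92·ey = (-0.7812,-3.6570)

-0.78 -3.66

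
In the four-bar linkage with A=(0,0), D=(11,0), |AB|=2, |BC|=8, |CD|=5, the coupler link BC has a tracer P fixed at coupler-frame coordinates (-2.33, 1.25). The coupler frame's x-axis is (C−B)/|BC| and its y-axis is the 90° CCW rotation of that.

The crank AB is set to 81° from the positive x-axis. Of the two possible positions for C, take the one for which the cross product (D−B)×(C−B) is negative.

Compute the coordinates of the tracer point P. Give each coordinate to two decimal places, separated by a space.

-0.84 4.35

A=(0,0), D=(11.00,0)
B = A + 2.00·(cos81°, sin81°) = (0.3129, 1.9754)
|BD| = 10.8682
circle(B,8.00) ∩ circle(D,5.00): a=7.2283, h=3.4280
  candidates: C₊=(8.0439,4.0325) cross=37.257; C₋=(6.7977,-2.7094) cross=-37.257
  mode - wants cross < 0 → take C=(6.7977,-2.7094) (cross=-37.257)
ex = (C−B)/|BC| = (0.8106,-0.5856); ey = (0.5856,0.8106)
P = B + -2.33·ex + 1.25·ey = (-0.8438,4.3531)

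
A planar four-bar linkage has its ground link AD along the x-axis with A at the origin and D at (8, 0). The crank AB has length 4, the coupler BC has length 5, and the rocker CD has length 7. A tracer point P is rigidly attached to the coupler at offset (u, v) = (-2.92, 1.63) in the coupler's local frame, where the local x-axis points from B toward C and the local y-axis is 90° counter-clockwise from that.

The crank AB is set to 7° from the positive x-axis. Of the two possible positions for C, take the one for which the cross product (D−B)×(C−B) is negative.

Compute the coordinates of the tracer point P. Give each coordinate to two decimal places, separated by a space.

A=(0,0), D=(8.00,0)
B = A + 4.00·(cos7°, sin7°) = (3.9702, 0.4875)
|BD| = 4.0592
circle(B,5.00) ∩ circle(D,7.00): a=-0.9267, h=4.9134
  candidates: C₊=(3.6403,5.4766) cross=19.944; C₋=(2.4602,-4.2791) cross=-19.944
  mode - wants cross < 0 → take C=(2.4602,-4.2791) (cross=-19.944)
ex = (C−B)/|BC| = (-0.3020,-0.9533); ey = (0.9533,-0.3020)
P = B + -2.92·ex + 1.63·ey = (6.4059,2.7789)

6.41 2.78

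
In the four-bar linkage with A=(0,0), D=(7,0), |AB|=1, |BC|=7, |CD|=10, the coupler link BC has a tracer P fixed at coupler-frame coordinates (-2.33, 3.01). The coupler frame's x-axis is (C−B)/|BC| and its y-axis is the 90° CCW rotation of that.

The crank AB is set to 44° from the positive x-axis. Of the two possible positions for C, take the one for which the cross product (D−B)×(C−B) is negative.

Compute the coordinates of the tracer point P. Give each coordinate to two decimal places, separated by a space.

A=(0,0), D=(7.00,0)
B = A + 1.00·(cos44°, sin44°) = (0.7193, 0.6947)
|BD| = 6.3190
circle(B,7.00) ∩ circle(D,10.00): a=-0.8760, h=6.9450
  candidates: C₊=(0.6121,7.6938) cross=43.885; C₋=(-0.9148,-6.1119) cross=-43.885
  mode - wants cross < 0 → take C=(-0.9148,-6.1119) (cross=-43.885)
ex = (C−B)/|BC| = (-0.2335,-0.9724); ey = (0.9724,-0.2335)
P = B + -2.33·ex + 3.01·ey = (4.1901,2.2576)

4.19 2.26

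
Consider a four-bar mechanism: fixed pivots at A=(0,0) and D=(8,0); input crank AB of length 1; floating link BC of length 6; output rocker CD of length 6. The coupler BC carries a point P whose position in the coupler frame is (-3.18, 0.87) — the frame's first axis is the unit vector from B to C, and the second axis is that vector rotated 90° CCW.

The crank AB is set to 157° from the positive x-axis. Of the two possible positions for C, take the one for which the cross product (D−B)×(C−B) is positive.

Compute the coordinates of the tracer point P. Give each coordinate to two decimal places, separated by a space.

-3.93 -0.96

A=(0,0), D=(8.00,0)
B = A + 1.00·(cos157°, sin157°) = (-0.9205, 0.3907)
|BD| = 8.9291
circle(B,6.00) ∩ circle(D,6.00): a=4.4645, h=4.0085
  candidates: C₊=(3.7152,4.2000) cross=35.792; C₋=(3.3643,-3.8093) cross=-35.792
  mode + wants cross > 0 → take C=(3.7152,4.2000) (cross=35.792)
ex = (C−B)/|BC| = (0.7726,0.6349); ey = (-0.6349,0.7726)
P = B + -3.18·ex + 0.87·ey = (-3.9298,-0.9560)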